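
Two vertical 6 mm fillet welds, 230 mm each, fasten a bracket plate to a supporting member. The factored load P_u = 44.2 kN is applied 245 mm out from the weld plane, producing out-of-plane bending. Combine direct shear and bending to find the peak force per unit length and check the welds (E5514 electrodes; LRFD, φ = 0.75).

E55XX → F_EXX = 550 MPa.
L_w = 2 × 230 = 460 mm; section modulus (unit throat) S = 2 × L²/6 = 17630 mm².
Direct shear f_v = P/L_w = 44.2×10³/460 = 96.09 N/mm.
Moment M = P × e = 44.2×10³ × 245 = 10829000 N·mm; bending f_b = M/S = 614.1 N/mm.
f_max = √(f_v² + f_b²) = √(96.09² + 614.1²) = 621.6 N/mm.
φr_n = 0.75 × 0.6 × 550 × (0.707 × 6) = 1050 N/mm → adequate.

f_max ≈ 622 N/mm; adequate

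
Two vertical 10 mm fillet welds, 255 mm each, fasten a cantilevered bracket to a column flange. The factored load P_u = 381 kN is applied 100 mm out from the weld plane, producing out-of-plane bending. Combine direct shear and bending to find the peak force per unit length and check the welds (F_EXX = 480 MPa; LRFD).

f_max ≈ 1910 N/mm; NOT adequate

L_w = 2 × 255 = 510 mm; section modulus (unit throat) S = 2 × L²/6 = 21680 mm².
Direct shear f_v = P/L_w = 381×10³/510 = 747.1 N/mm.
Moment M = P × e = 381×10³ × 100 = 38100000 N·mm; bending f_b = M/S = 1758 N/mm.
f_max = √(f_v² + f_b²) = √(747.1² + 1758²) = 1910 N/mm.
φr_n = 0.75 × 0.6 × 480 × (0.707 × 10) = 1527 N/mm → NOT adequate.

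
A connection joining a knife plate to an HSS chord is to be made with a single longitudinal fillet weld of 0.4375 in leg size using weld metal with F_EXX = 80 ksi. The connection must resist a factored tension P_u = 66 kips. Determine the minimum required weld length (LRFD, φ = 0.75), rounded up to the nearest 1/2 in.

Throat t_e = 0.707 × 0.4375 = 0.3093 in.
φr_n = 0.75 × 0.6 × 80 × 0.3093 = 11.14 kips/in.
L_req = P_u / φr_n = 66 / 11.14 = 5.927 in total.
Round up → use L = 6 in.

L = 6 in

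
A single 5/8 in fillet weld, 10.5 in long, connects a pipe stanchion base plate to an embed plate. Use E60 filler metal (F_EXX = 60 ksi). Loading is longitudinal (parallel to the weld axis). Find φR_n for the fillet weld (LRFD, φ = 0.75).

Effective throat t_e = 0.707 × 0.625 = 0.4419 in.
Total length L = 10.5 in; A_we = 0.4419 × 10.5 = 4.64 in².
F_nw = 0.6 F_EXX = 0.6 × 60 = 36 ksi.
φR_n = 0.75 × 36 × 4.64 = 125.3 kip.

φR_n ≈ 125 kip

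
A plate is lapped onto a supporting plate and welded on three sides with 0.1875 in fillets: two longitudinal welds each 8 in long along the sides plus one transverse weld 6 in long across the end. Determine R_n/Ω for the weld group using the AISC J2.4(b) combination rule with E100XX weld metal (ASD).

E100XX → F_EXX = 100 ksi.
t_e = 0.707 × 0.1875 = 0.1326 in.
R_nwl = 0.6 × 100 × 0.1326 × 16 = 127.3 kips (longitudinal, 2 welds).
R_nwt = 0.6 × 100 × 0.1326 × 6 = 47.72 kips (transverse, base value).
(i) R_nwl + R_nwt = 175 kips; (ii) 0.85 R_nwl + 1.5 R_nwt = 179.8 kips.
R_n = max = 179.8 kips [governs: (ii)]; R_n/Ω = 89.88 kips.

R_n/Ω ≈ 89.9 kips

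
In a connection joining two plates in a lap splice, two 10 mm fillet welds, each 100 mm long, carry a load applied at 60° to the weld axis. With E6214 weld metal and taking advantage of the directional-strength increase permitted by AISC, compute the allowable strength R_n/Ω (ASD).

R_n/Ω ≈ 369 kN

E62XX → F_EXX = 620 MPa.
t_e = 0.707 × 10 = 7.07 mm; A_we = 7.07 × 200 = 1414 mm².
Directional factor: 1.0 + 0.5 sin^1.5(60°) = 1.403.
F_nw = 0.6 × 620 × 1.403 = 521.9 MPa.
R_n/Ω = (521.9 × 1414) / 2.0 × 10⁻³ = 369 kN.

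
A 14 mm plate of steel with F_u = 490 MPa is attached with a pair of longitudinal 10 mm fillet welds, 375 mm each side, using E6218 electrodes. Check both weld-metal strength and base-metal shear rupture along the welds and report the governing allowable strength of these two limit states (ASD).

R_n/Ω ≈ 986 kN (weld metal governs)

E62XX → F_EXX = 620 MPa.
t_e = 0.707 × 10 = 7.07 mm; L = 750 mm.
Weld metal: R_n/Ω = (1/2.0) × 0.6 × 620 × 7.07 × 750 × 10⁻³ = 986.3 kN.
Base metal (shear rupture): R_n/Ω = (1/2.0) × 0.6 × 490 × 14 × 750 × 10⁻³ = 1544 kN.
Governing: weld metal.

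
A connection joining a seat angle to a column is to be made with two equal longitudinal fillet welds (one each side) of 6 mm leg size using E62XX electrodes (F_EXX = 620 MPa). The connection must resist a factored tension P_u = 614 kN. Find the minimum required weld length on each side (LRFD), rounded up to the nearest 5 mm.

Throat t_e = 0.707 × 6 = 4.242 mm.
φr_n = 0.75 × 0.6 × 620 × 4.242 × 10⁻³ = 1.184 kN/mm.
L_req = P_u / φr_n = 614 / 1.184 = 518.8 mm total.
Per side: 518.8 / 2 = 259.4 mm.
Round up → use L = 260 mm on each side.

L = 260 mm on each side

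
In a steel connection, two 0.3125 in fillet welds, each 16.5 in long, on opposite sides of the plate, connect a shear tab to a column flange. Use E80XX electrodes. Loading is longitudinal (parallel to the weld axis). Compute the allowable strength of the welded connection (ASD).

E80XX → F_EXX = 80 ksi.
Effective throat t_e = 0.707 × 0.3125 = 0.2209 in.
Total length L = 33 in; A_we = 0.2209 × 33 = 7.291 in².
F_nw = 0.6 F_EXX = 0.6 × 80 = 48 ksi.
R_n = 48 × 7.291 = 350 kip; R_n/Ω = 350/2.0 = 175 kip.

R_n/Ω ≈ 175 kip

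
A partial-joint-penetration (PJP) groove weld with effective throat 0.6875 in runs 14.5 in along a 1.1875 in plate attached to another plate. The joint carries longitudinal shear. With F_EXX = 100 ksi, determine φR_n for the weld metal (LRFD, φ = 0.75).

φR_n ≈ 449 kip

Effective throat (given) t_e = 0.6875 in.
A_we = 0.6875 × 14.5 = 9.969 in².
F_nw = 0.6 F_EXX = 60 ksi.
φR_n = 0.75 × 60 × 9.969 = 448.6 kip.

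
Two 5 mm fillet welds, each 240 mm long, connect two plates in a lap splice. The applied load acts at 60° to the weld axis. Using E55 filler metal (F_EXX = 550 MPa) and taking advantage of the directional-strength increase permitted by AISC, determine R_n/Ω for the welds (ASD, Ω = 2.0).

R_n/Ω ≈ 393 kN

t_e = 0.707 × 5 = 3.535 mm; A_we = 3.535 × 480 = 1697 mm².
Directional factor: 1.0 + 0.5 sin^1.5(60°) = 1.403.
F_nw = 0.6 × 550 × 1.403 = 463 MPa.
R_n/Ω = (463 × 1697) / 2.0 × 10⁻³ = 392.8 kN.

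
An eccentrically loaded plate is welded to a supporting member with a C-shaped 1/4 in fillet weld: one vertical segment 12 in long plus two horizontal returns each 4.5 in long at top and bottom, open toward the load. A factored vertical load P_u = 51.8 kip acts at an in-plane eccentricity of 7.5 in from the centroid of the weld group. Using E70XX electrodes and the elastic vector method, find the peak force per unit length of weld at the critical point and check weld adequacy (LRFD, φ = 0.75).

E70XX → F_EXX = 70 ksi.
Total weld length L_w = 21 in. Treat welds as unit-width lines.
Centroid: x̄ = 2×4.5×2.25 / 21 = 0.9643 in from the vertical weld.
Polar moment about centroid: J = I_x + I_y = [12³/12 + 2×4.5×6²] + [12×0.9643² + 2(4.5³/12 + 4.5×1.286²)] = 509.2 in³.
Direct shear f_v = P/L_w = 51.8 / 21 = 2.467 kip/in (vertical).
Torsion M = P·e = 51.8 × 7.5 = 388.5 kip·in.
Critical point at (x, y) = (3.536, 6) from centroid. f_tx = M·y/J = 4.578 kip/in; f_ty = M·x/J = 2.697 kip/in.
Resultant f_max = √[f_tx² + (f_v + f_ty)²] = √[4.578² + (2.467 + 2.697)²] = 6.901 kip/in.
Capacity per unit length: φr_n = 0.75 × 0.6 × 70 × (0.707 × 0.25) = 5.568 kip/in.
6.901 > 5.568 → NOT adequate.

f_max ≈ 6.9 kip/in; NOT adequate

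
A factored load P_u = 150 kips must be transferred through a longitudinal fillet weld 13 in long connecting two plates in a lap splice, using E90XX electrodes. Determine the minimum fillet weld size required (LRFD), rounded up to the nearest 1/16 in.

E90XX → F_EXX = 90 ksi.
Total weld length L = 13 in.
Required throat t_e = P_u / (φ × 0.6 F_EXX × L) = 150 / (0.75 × 0.6 × 90 × 13) = 0.2849 in.
Required leg w = t_e / 0.707 = 0.403 in → use 7/16 in.

w = 7/16 in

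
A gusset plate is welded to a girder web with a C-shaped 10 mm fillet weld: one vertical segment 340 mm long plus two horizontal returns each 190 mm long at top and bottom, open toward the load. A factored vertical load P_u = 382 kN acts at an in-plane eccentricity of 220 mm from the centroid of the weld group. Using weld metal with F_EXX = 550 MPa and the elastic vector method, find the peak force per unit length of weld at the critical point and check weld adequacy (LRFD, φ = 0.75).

Total weld length L_w = 720 mm. Treat welds as unit-width lines.
Centroid: x̄ = 2×190×95 / 720 = 50.14 mm from the vertical weld.
Polar moment about centroid: J = I_x + I_y = [340³/12 + 2×190×170²] + [340×50.14² + 2(190³/12 + 190×44.86²)] = 17020000 mm³.
Direct shear f_v = P/L_w = 382×10³ / 720 = 530.6 N/mm (vertical).
Torsion M = P·e = 382×10³ × 220 = 84040000 N·mm.
Critical point at (x, y) = (139.9, 170) from centroid. f_tx = M·y/J = 839.4 N/mm; f_ty = M·x/J = 690.6 N/mm.
Resultant f_max = √[f_tx² + (f_v + f_ty)²] = √[839.4² + (530.6 + 690.6)²] = 1482 N/mm.
Capacity per unit length: φr_n = 0.75 × 0.6 × 550 × (0.707 × 10) = 1750 N/mm.
1482 ≤ 1750 → adequate.

f_max ≈ 1480 N/mm; adequate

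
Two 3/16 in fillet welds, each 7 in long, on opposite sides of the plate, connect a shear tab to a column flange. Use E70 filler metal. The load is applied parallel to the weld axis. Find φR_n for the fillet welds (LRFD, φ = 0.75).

φR_n ≈ 58.5 kips

E70XX → F_EXX = 70 ksi.
Effective throat t_e = 0.707 × 0.1875 = 0.1326 in.
Total length L = 14 in; A_we = 0.1326 × 14 = 1.856 in².
F_nw = 0.6 F_EXX = 0.6 × 70 = 42 ksi.
φR_n = 0.75 × 42 × 1.856 = 58.46 kips.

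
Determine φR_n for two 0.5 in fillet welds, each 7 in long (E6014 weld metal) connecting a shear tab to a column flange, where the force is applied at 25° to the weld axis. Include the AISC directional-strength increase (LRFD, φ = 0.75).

E60XX → F_EXX = 60 ksi.
t_e = 0.707 × 0.5 = 0.3535 in; A_we = 0.3535 × 14 = 4.949 in².
Directional factor: 1.0 + 0.5 sin^1.5(25°) = 1.137.
F_nw = 0.6 × 60 × 1.137 = 40.95 ksi.
φR_n = 0.75 × 40.95 × 4.949 = 152 kip.

φR_n ≈ 152 kip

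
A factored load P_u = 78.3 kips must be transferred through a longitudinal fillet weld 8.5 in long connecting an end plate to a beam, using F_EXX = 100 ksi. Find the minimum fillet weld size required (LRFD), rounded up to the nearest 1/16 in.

Total weld length L = 8.5 in.
Required throat t_e = P_u / (φ × 0.6 F_EXX × L) = 78.3 / (0.75 × 0.6 × 100 × 8.5) = 0.2047 in.
Required leg w = t_e / 0.707 = 0.2895 in → use 5/16 in.

w = 5/16 in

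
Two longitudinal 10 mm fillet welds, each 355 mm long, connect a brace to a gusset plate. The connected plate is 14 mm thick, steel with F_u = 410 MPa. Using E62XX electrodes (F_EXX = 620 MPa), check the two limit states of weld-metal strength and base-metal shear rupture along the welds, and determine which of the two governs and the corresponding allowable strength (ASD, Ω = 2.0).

t_e = 0.707 × 10 = 7.07 mm; L = 710 mm.
Weld metal: R_n/Ω = (1/2.0) × 0.6 × 620 × 7.07 × 710 × 10⁻³ = 933.7 kN.
Base metal (shear rupture): R_n/Ω = (1/2.0) × 0.6 × 410 × 14 × 710 × 10⁻³ = 1223 kN.
Governing: weld metal.

R_n/Ω ≈ 934 kN (weld metal governs)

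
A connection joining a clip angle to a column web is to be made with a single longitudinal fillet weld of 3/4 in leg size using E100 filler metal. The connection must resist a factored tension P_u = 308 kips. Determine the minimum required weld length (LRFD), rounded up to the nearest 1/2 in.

E100XX → F_EXX = 100 ksi.
Throat t_e = 0.707 × 0.75 = 0.5302 in.
φr_n = 0.75 × 0.6 × 100 × 0.5302 = 23.86 kips/in.
L_req = P_u / φr_n = 308 / 23.86 = 12.91 in total.
Round up → use L = 13 in.

L = 13 in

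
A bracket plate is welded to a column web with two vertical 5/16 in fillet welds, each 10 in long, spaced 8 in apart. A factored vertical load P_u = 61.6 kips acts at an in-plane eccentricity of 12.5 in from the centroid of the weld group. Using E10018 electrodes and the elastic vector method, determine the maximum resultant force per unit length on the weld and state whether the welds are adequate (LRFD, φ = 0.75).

f_max ≈ 12.3 kip/in; NOT adequate

E100XX → F_EXX = 100 ksi.
Total weld length L_w = 20 in. Treat welds as unit-width lines.
Polar moment about centroid: J = 2[d³/12 + d(b/2)²] = 2[10³/12 + 10×4²] = 486.7 in³.
Direct shear f_v = P/L_w = 61.6 / 20 = 3.08 kip/in (vertical).
Torsion M = P·e = 61.6 × 12.5 = 770 kip·in.
Critical point at (x, y) = (4, 5) from centroid. f_tx = M·y/J = 7.911 kip/in; f_ty = M·x/J = 6.329 kip/in.
Resultant f_max = √[f_tx² + (f_v + f_ty)²] = √[7.911² + (3.08 + 6.329)²] = 12.29 kip/in.
Capacity per unit length: φr_n = 0.75 × 0.6 × 100 × (0.707 × 0.3125) = 9.942 kip/in.
12.29 > 9.942 → NOT adequate.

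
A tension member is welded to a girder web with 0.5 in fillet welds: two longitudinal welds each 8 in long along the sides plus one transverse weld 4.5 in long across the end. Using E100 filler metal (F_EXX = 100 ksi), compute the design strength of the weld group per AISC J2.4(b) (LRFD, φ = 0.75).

φR_n ≈ 326 kips

t_e = 0.707 × 0.5 = 0.3535 in.
R_nwl = 0.6 × 100 × 0.3535 × 16 = 339.4 kips (longitudinal, 2 welds).
R_nwt = 0.6 × 100 × 0.3535 × 4.5 = 95.44 kips (transverse, base value).
(i) R_nwl + R_nwt = 434.8 kips; (ii) 0.85 R_nwl + 1.5 R_nwt = 431.6 kips.
R_n = max = 434.8 kips [governs: (i)]; φR_n = 326.1 kips.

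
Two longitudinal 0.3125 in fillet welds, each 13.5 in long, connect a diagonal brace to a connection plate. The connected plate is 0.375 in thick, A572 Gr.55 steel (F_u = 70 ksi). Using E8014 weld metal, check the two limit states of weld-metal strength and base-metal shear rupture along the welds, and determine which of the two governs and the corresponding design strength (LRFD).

E80XX → F_EXX = 80 ksi.
t_e = 0.707 × 0.3125 = 0.2209 in; L = 27 in.
Weld metal: φR_n = 0.75 × 0.6 × 80 × 0.2209 × 27 = 214.8 kip.
Base metal (shear rupture): φR_n = 0.75 × 0.6 × 70 × 0.375 × 27 = 318.9 kip.
Governing: weld metal.

φR_n ≈ 215 kip (weld metal governs)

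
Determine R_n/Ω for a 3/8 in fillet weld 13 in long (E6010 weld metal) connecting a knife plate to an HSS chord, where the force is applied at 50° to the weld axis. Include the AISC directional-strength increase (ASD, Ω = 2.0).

R_n/Ω ≈ 82.8 kip

E60XX → F_EXX = 60 ksi.
t_e = 0.707 × 0.375 = 0.2651 in; A_we = 0.2651 × 13 = 3.447 in².
Directional factor: 1.0 + 0.5 sin^1.5(50°) = 1.335.
F_nw = 0.6 × 60 × 1.335 = 48.07 ksi.
R_n/Ω = (48.07 × 3.447) / 2.0 = 82.84 kip.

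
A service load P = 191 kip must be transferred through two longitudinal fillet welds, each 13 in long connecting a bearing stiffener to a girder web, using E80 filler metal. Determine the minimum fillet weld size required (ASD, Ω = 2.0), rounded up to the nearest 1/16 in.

E80XX → F_EXX = 80 ksi.
Total weld length L = 26 in.
Required throat t_e = P × Ω / (0.6 F_EXX × L) = 191 × 2.0 / (0.6 × 80 × 26) = 0.3061 in.
Required leg w = t_e / 0.707 = 0.4329 in → use 7/16 in.

w = 7/16 in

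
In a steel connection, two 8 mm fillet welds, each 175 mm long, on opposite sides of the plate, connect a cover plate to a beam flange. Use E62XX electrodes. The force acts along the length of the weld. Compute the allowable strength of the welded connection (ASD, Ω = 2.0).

E62XX → F_EXX = 620 MPa.
Effective throat t_e = 0.707 × 8 = 5.656 mm.
Total length L = 350 mm; A_we = 5.656 × 350 = 1980 mm².
F_nw = 0.6 F_EXX = 0.6 × 620 = 372 MPa.
R_n = 372 × 1980 × 10⁻³ = 736.4 kN; R_n/Ω = 736.4/2.0 = 368.2 kN.

R_n/Ω ≈ 368 kN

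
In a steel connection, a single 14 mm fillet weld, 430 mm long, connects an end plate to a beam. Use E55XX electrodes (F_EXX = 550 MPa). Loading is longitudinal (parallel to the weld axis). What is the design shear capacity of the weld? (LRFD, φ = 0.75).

φR_n ≈ 1050 kN

Effective throat t_e = 0.707 × 14 = 9.898 mm.
Total length L = 430 mm; A_we = 9.898 × 430 = 4256 mm².
F_nw = 0.6 F_EXX = 0.6 × 550 = 330 MPa.
φR_n = 0.75 × 330 × 4256 × 10⁻³ = 1053 kN.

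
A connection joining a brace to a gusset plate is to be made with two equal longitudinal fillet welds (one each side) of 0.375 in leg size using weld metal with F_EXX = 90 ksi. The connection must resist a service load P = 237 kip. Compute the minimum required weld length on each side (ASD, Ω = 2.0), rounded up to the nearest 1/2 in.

Throat t_e = 0.707 × 0.375 = 0.2651 in.
r_n/Ω = (0.6 × 90 × 0.2651) / 2.0 = 7.158 kip/in.
L_req = P / (r_n/Ω) = 237 / 7.158 = 33.11 in total.
Per side: 33.11 / 2 = 16.55 in.
Round up → use L = 17 in on each side.

L = 17 in on each side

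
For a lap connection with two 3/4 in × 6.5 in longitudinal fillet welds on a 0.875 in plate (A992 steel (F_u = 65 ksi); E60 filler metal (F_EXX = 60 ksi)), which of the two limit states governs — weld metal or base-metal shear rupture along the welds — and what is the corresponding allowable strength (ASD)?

t_e = 0.707 × 0.75 = 0.5302 in; L = 13 in.
Weld metal: R_n/Ω = (1/2.0) × 0.6 × 60 × 0.5302 × 13 = 124.1 kips.
Base metal (shear rupture): R_n/Ω = (1/2.0) × 0.6 × 65 × 0.875 × 13 = 221.8 kips.
Governing: weld metal.

R_n/Ω ≈ 124 kips (weld metal governs)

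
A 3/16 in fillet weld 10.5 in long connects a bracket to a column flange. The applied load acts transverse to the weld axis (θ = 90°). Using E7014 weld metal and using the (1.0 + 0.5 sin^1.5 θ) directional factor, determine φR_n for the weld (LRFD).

E70XX → F_EXX = 70 ksi.
t_e = 0.707 × 0.1875 = 0.1326 in; A_we = 0.1326 × 10.5 = 1.392 in².
Directional factor: 1.0 + 0.5 sin^1.5(90°) = 1.5.
F_nw = 0.6 × 70 × 1.5 = 63 ksi.
φR_n = 0.75 × 63 × 1.392 = 65.77 kips.

φR_n ≈ 65.8 kips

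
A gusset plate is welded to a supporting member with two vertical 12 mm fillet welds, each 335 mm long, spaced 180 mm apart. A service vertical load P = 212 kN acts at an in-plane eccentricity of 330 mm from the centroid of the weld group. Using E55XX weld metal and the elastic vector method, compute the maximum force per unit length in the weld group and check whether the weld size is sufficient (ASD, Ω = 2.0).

f_max ≈ 1320 N/mm; adequate

E55XX → F_EXX = 550 MPa.
Total weld length L_w = 670 mm. Treat welds as unit-width lines.
Polar moment about centroid: J = 2[d³/12 + d(b/2)²] = 2[335³/12 + 335×90²] = 11690000 mm³.
Direct shear f_v = P/L_w = 212×10³ / 670 = 316.4 N/mm (vertical).
Torsion M = P·e = 212×10³ × 330 = 69960000 N·mm.
Critical point at (x, y) = (90, 167.5) from centroid. f_tx = M·y/J = 1002 N/mm; f_ty = M·x/J = 538.5 N/mm.
Resultant f_max = √[f_tx² + (f_v + f_ty)²] = √[1002² + (316.4 + 538.5)²] = 1317 N/mm.
Capacity per unit length: r_n/Ω = (1/2.0) × 0.6 × 550 × (0.707 × 12) = 1400 N/mm.
1317 ≤ 1400 → adequate.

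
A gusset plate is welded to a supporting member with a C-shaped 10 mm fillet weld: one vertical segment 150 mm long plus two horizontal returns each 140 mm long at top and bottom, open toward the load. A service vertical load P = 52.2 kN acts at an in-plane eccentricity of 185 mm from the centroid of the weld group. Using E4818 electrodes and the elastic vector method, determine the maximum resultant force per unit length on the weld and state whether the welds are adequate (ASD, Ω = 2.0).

E48XX → F_EXX = 480 MPa.
Total weld length L_w = 430 mm. Treat welds as unit-width lines.
Centroid: x̄ = 2×140×70 / 430 = 45.58 mm from the vertical weld.
Polar moment about centroid: J = I_x + I_y = [150³/12 + 2×140×75²] + [150×45.58² + 2(140³/12 + 140×24.42²)] = 2792000 mm³.
Direct shear f_v = P/L_w = 52.2×10³ / 430 = 121.4 N/mm (vertical).
Torsion M = P·e = 52.2×10³ × 185 = 9657000 N·mm.
Critical point at (x, y) = (94.42, 75) from centroid. f_tx = M·y/J = 259.4 N/mm; f_ty = M·x/J = 326.6 N/mm.
Resultant f_max = √[f_tx² + (f_v + f_ty)²] = √[259.4² + (121.4 + 326.6)²] = 517.6 N/mm.
Capacity per unit length: r_n/Ω = (1/2.0) × 0.6 × 480 × (0.707 × 10) = 1018 N/mm.
517.6 ≤ 1018 → adequate.

f_max ≈ 518 N/mm; adequate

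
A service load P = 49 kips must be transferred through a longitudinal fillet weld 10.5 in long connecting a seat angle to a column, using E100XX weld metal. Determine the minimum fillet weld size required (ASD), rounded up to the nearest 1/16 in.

E100XX → F_EXX = 100 ksi.
Total weld length L = 10.5 in.
Required throat t_e = P × Ω / (0.6 F_EXX × L) = 49 × 2.0 / (0.6 × 100 × 10.5) = 0.1556 in.
Required leg w = t_e / 0.707 = 0.22 in → use 1/4 in.

w = 1/4 in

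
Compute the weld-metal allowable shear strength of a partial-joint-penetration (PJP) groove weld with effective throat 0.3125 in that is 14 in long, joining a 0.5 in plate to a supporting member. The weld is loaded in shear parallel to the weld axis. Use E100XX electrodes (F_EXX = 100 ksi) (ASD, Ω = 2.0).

Effective throat (given) t_e = 0.3125 in.
A_we = 0.3125 × 14 = 4.375 in².
F_nw = 0.6 F_EXX = 60 ksi.
R_n/Ω = (60 × 4.375) / 2.0 = 131.2 kips.

R_n/Ω ≈ 131 kips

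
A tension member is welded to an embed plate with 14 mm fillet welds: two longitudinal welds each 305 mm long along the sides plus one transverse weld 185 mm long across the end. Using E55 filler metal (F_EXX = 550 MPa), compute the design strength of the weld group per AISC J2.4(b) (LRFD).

φR_n ≈ 1950 kN

t_e = 0.707 × 14 = 9.898 mm.
R_nwl = 0.6 × 550 × 9.898 × 610 × 10⁻³ = 1992 kN (longitudinal, 2 welds).
R_nwt = 0.6 × 550 × 9.898 × 185 × 10⁻³ = 604.3 kN (transverse, base value).
(i) R_nwl + R_nwt = 2597 kN; (ii) 0.85 R_nwl + 1.5 R_nwt = 2600 kN.
R_n = max = 2600 kN [governs: (ii)]; φR_n = 1950 kN.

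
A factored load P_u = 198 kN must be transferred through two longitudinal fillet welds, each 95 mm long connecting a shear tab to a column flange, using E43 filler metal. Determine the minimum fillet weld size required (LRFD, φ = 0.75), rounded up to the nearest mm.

E43XX → F_EXX = 430 MPa.
Total weld length L = 190 mm.
Required throat t_e = P_u / (φ × 0.6 F_EXX × L) = 198 / (0.75 × 0.6 × 430 × 190 × 10⁻³) = 5.386 mm.
Required leg w = t_e / 0.707 = 7.617 mm → use 8 mm.

w = 8 mm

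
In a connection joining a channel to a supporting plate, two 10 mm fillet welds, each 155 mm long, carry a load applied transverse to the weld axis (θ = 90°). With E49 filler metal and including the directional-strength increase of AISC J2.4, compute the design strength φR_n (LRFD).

E49XX → F_EXX = 490 MPa.
t_e = 0.707 × 10 = 7.07 mm; A_we = 7.07 × 310 = 2192 mm².
Directional factor: 1.0 + 0.5 sin^1.5(90°) = 1.5.
F_nw = 0.6 × 490 × 1.5 = 441 MPa.
φR_n = 0.75 × 441 × 2192 × 10⁻³ = 724.9 kN.

φR_n ≈ 725 kN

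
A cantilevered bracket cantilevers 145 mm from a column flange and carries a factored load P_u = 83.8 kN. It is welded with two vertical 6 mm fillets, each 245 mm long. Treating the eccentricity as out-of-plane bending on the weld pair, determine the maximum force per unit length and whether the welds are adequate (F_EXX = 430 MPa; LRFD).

f_max ≈ 631 N/mm; adequate

L_w = 2 × 245 = 490 mm; section modulus (unit throat) S = 2 × L²/6 = 20010 mm².
Direct shear f_v = P/L_w = 83.8×10³/490 = 171 N/mm.
Moment M = P × e = 83.8×10³ × 145 = 12151000 N·mm; bending f_b = M/S = 607.3 N/mm.
f_max = √(f_v² + f_b²) = √(171² + 607.3²) = 630.9 N/mm.
φr_n = 0.75 × 0.6 × 430 × (0.707 × 6) = 820.8 N/mm → adequate.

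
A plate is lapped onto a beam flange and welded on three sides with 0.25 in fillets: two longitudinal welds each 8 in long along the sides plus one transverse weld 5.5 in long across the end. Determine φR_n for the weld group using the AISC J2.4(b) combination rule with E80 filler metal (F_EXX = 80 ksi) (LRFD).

t_e = 0.707 × 0.25 = 0.1767 in.
R_nwl = 0.6 × 80 × 0.1767 × 16 = 135.7 kip (longitudinal, 2 welds).
R_nwt = 0.6 × 80 × 0.1767 × 5.5 = 46.66 kip (transverse, base value).
(i) R_nwl + R_nwt = 182.4 kip; (ii) 0.85 R_nwl + 1.5 R_nwt = 185.4 kip.
R_n = max = 185.4 kip [governs: (ii)]; φR_n = 139 kip.

φR_n ≈ 139 kip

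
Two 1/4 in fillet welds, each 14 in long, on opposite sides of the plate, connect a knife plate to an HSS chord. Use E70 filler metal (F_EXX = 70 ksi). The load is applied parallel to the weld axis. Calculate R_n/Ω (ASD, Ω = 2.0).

Effective throat t_e = 0.707 × 0.25 = 0.1767 in.
Total length L = 28 in; A_we = 0.1767 × 28 = 4.949 in².
F_nw = 0.6 F_EXX = 0.6 × 70 = 42 ksi.
R_n = 42 × 4.949 = 207.9 kip; R_n/Ω = 207.9/2.0 = 103.9 kip.

R_n/Ω ≈ 104 kip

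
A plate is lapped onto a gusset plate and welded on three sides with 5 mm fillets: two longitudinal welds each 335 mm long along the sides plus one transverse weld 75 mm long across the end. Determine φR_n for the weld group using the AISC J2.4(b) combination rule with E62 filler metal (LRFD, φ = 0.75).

E62XX → F_EXX = 620 MPa.
t_e = 0.707 × 5 = 3.535 mm.
R_nwl = 0.6 × 620 × 3.535 × 670 × 10⁻³ = 881.1 kN (longitudinal, 2 welds).
R_nwt = 0.6 × 620 × 3.535 × 75 × 10⁻³ = 98.63 kN (transverse, base value).
(i) R_nwl + R_nwt = 979.7 kN; (ii) 0.85 R_nwl + 1.5 R_nwt = 896.8 kN.
R_n = max = 979.7 kN [governs: (i)]; φR_n = 734.8 kN.

φR_n ≈ 735 kN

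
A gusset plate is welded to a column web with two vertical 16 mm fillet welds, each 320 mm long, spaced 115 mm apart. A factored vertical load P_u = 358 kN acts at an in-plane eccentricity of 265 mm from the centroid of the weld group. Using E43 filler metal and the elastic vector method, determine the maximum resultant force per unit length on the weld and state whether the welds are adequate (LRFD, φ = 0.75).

E43XX → F_EXX = 430 MPa.
Total weld length L_w = 640 mm. Treat welds as unit-width lines.
Polar moment about centroid: J = 2[d³/12 + d(b/2)²] = 2[320³/12 + 320×57.5²] = 7577000 mm³.
Direct shear f_v = P/L_w = 358×10³ / 640 = 559.4 N/mm (vertical).
Torsion M = P·e = 358×10³ × 265 = 94870000 N·mm.
Critical point at (x, y) = (57.5, 160) from centroid. f_tx = M·y/J = 2003 N/mm; f_ty = M·x/J = 719.9 N/mm.
Resultant f_max = √[f_tx² + (f_v + f_ty)²] = √[2003² + (559.4 + 719.9)²] = 2377 N/mm.
Capacity per unit length: φr_n = 0.75 × 0.6 × 430 × (0.707 × 16) = 2189 N/mm.
2377 > 2189 → NOT adequate.

f_max ≈ 2380 N/mm; NOT adequate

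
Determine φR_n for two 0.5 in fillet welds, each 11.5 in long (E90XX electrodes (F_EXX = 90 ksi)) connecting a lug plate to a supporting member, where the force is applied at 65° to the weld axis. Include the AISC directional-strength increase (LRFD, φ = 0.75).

t_e = 0.707 × 0.5 = 0.3535 in; A_we = 0.3535 × 23 = 8.13 in².
Directional factor: 1.0 + 0.5 sin^1.5(65°) = 1.431.
F_nw = 0.6 × 90 × 1.431 = 77.3 ksi.
φR_n = 0.75 × 77.3 × 8.13 = 471.3 kip.

φR_n ≈ 471 kip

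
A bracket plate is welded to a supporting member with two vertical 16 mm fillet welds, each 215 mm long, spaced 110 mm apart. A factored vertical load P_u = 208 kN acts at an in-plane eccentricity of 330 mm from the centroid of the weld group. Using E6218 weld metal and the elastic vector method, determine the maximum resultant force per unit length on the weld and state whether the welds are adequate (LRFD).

f_max ≈ 3050 N/mm; adequate

E62XX → F_EXX = 620 MPa.
Total weld length L_w = 430 mm. Treat welds as unit-width lines.
Polar moment about centroid: J = 2[d³/12 + d(b/2)²] = 2[215³/12 + 215×55²] = 2957000 mm³.
Direct shear f_v = P/L_w = 208×10³ / 430 = 483.7 N/mm (vertical).
Torsion M = P·e = 208×10³ × 330 = 68640000 N·mm.
Critical point at (x, y) = (55, 107.5) from centroid. f_tx = M·y/J = 2495 N/mm; f_ty = M·x/J = 1277 N/mm.
Resultant f_max = √[f_tx² + (f_v + f_ty)²] = √[2495² + (483.7 + 1277)²] = 3054 N/mm.
Capacity per unit length: φr_n = 0.75 × 0.6 × 620 × (0.707 × 16) = 3156 N/mm.
3054 ≤ 3156 → adequate.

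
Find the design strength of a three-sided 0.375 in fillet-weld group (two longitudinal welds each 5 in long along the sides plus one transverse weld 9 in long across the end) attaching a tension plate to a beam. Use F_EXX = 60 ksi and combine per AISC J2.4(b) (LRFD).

φR_n ≈ 157 kip

t_e = 0.707 × 0.375 = 0.2651 in.
R_nwl = 0.6 × 60 × 0.2651 × 10 = 95.44 kip (longitudinal, 2 welds).
R_nwt = 0.6 × 60 × 0.2651 × 9 = 85.9 kip (transverse, base value).
(i) R_nwl + R_nwt = 181.3 kip; (ii) 0.85 R_nwl + 1.5 R_nwt = 210 kip.
R_n = max = 210 kip [governs: (ii)]; φR_n = 157.5 kip.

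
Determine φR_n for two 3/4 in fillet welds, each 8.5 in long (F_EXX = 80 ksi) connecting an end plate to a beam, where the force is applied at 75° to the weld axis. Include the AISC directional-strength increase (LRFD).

φR_n ≈ 479 kip

t_e = 0.707 × 0.75 = 0.5302 in; A_we = 0.5302 × 17 = 9.014 in².
Directional factor: 1.0 + 0.5 sin^1.5(75°) = 1.475.
F_nw = 0.6 × 80 × 1.475 = 70.78 ksi.
φR_n = 0.75 × 70.78 × 9.014 = 478.5 kip.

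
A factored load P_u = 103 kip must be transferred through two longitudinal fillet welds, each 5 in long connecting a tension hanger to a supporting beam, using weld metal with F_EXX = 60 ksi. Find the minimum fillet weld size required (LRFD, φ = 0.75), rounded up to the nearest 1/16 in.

Total weld length L = 10 in.
Required throat t_e = P_u / (φ × 0.6 F_EXX × L) = 103 / (0.75 × 0.6 × 60 × 10) = 0.3815 in.
Required leg w = t_e / 0.707 = 0.5396 in → use 9/16 in.

w = 9/16 in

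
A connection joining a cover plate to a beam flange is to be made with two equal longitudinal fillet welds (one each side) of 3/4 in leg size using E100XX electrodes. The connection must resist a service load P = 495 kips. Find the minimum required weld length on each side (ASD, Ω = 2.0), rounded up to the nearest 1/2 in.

L = 16 in on each side

E100XX → F_EXX = 100 ksi.
Throat t_e = 0.707 × 0.75 = 0.5302 in.
r_n/Ω = (0.6 × 100 × 0.5302) / 2.0 = 15.91 kip/in.
L_req = P / (r_n/Ω) = 495 / 15.91 = 31.12 in total.
Per side: 31.12 / 2 = 15.56 in.
Round up → use L = 16 in on each side.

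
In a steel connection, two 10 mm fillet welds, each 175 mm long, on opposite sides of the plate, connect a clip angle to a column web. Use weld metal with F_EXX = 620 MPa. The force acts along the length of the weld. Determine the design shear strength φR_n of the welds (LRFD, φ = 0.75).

Effective throat t_e = 0.707 × 10 = 7.07 mm.
Total length L = 350 mm; A_we = 7.07 × 350 = 2474 mm².
F_nw = 0.6 F_EXX = 0.6 × 620 = 372 MPa.
φR_n = 0.75 × 372 × 2474 × 10⁻³ = 690.4 kN.

φR_n ≈ 690 kN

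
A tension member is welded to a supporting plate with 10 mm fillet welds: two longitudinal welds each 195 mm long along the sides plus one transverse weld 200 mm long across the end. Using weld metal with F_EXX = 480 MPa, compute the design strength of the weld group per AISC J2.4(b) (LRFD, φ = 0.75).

φR_n ≈ 964 kN

t_e = 0.707 × 10 = 7.07 mm.
R_nwl = 0.6 × 480 × 7.07 × 390 × 10⁻³ = 794.1 kN (longitudinal, 2 welds).
R_nwt = 0.6 × 480 × 7.07 × 200 × 10⁻³ = 407.2 kN (transverse, base value).
(i) R_nwl + R_nwt = 1201 kN; (ii) 0.85 R_nwl + 1.5 R_nwt = 1286 kN.
R_n = max = 1286 kN [governs: (ii)]; φR_n = 964.4 kN.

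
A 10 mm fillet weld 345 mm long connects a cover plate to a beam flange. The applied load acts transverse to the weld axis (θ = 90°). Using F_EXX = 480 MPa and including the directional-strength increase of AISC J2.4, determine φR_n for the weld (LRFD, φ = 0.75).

t_e = 0.707 × 10 = 7.07 mm; A_we = 7.07 × 345 = 2439 mm².
Directional factor: 1.0 + 0.5 sin^1.5(90°) = 1.5.
F_nw = 0.6 × 480 × 1.5 = 432 MPa.
φR_n = 0.75 × 432 × 2439 × 10⁻³ = 790.3 kN.

φR_n ≈ 790 kN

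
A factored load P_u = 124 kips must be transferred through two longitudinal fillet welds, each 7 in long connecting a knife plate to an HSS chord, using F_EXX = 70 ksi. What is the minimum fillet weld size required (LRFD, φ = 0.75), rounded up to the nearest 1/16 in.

Total weld length L = 14 in.
Required throat t_e = P_u / (φ × 0.6 F_EXX × L) = 124 / (0.75 × 0.6 × 70 × 14) = 0.2812 in.
Required leg w = t_e / 0.707 = 0.3977 in → use 7/16 in.

w = 7/16 in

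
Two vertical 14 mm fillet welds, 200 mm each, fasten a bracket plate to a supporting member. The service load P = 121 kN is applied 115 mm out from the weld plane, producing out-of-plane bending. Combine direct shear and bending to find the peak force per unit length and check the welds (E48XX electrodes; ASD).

E48XX → F_EXX = 480 MPa.
L_w = 2 × 200 = 400 mm; section modulus (unit throat) S = 2 × L²/6 = 13330 mm².
Direct shear f_v = P/L_w = 121×10³/400 = 302.5 N/mm.
Moment M = P × e = 121×10³ × 115 = 13915000 N·mm; bending f_b = M/S = 1044 N/mm.
f_max = √(f_v² + f_b²) = √(302.5² + 1044²) = 1087 N/mm.
r_n/Ω = (1/2.0) × 0.6 × 480 × (0.707 × 14) = 1425 N/mm → adequate.

f_max ≈ 1090 N/mm; adequate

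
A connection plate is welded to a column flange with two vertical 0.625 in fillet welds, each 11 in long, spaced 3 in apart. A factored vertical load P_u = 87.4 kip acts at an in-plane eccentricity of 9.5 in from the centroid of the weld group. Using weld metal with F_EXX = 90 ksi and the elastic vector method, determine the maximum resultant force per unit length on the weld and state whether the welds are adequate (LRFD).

f_max ≈ 18.9 kip/in; NOT adequate

Total weld length L_w = 22 in. Treat welds as unit-width lines.
Polar moment about centroid: J = 2[d³/12 + d(b/2)²] = 2[11³/12 + 11×1.5²] = 271.3 in³.
Direct shear f_v = P/L_w = 87.4 / 22 = 3.973 kip/in (vertical).
Torsion M = P·e = 87.4 × 9.5 = 830.3 kip·in.
Critical point at (x, y) = (1.5, 5.5) from centroid. f_tx = M·y/J = 16.83 kip/in; f_ty = M·x/J = 4.59 kip/in.
Resultant f_max = √[f_tx² + (f_v + f_ty)²] = √[16.83² + (3.973 + 4.59)²] = 18.88 kip/in.
Capacity per unit length: φr_n = 0.75 × 0.6 × 90 × (0.707 × 0.625) = 17.9 kip/in.
18.88 > 17.9 → NOT adequate.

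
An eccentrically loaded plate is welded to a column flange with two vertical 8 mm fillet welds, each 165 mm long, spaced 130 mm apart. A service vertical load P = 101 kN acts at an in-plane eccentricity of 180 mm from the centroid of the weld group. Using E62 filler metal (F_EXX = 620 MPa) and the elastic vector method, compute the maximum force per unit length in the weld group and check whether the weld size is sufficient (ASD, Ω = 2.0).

f_max ≈ 1110 N/mm; NOT adequate

Total weld length L_w = 330 mm. Treat welds as unit-width lines.
Polar moment about centroid: J = 2[d³/12 + d(b/2)²] = 2[165³/12 + 165×65²] = 2143000 mm³.
Direct shear f_v = P/L_w = 101×10³ / 330 = 306.1 N/mm (vertical).
Torsion M = P·e = 101×10³ × 180 = 18180000 N·mm.
Critical point at (x, y) = (65, 82.5) from centroid. f_tx = M·y/J = 699.9 N/mm; f_ty = M·x/J = 551.4 N/mm.
Resultant f_max = √[f_tx² + (f_v + f_ty)²] = √[699.9² + (306.1 + 551.4)²] = 1107 N/mm.
Capacity per unit length: r_n/Ω = (1/2.0) × 0.6 × 620 × (0.707 × 8) = 1052 N/mm.
1107 > 1052 → NOT adequate.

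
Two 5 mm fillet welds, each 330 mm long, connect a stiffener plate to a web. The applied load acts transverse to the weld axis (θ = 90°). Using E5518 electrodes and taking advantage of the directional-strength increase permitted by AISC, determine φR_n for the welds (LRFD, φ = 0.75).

φR_n ≈ 866 kN

E55XX → F_EXX = 550 MPa.
t_e = 0.707 × 5 = 3.535 mm; A_we = 3.535 × 660 = 2333 mm².
Directional factor: 1.0 + 0.5 sin^1.5(90°) = 1.5.
F_nw = 0.6 × 550 × 1.5 = 495 MPa.
φR_n = 0.75 × 495 × 2333 × 10⁻³ = 866.2 kN.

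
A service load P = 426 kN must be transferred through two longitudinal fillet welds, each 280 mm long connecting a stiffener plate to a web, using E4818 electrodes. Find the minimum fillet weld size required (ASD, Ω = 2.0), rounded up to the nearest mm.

E48XX → F_EXX = 480 MPa.
Total weld length L = 560 mm.
Required throat t_e = P × Ω / (0.6 F_EXX × L) = 426 × 2.0 / (0.6 × 480 × 560 × 10⁻³) = 5.283 mm.
Required leg w = t_e / 0.707 = 7.472 mm → use 8 mm.

w = 8 mm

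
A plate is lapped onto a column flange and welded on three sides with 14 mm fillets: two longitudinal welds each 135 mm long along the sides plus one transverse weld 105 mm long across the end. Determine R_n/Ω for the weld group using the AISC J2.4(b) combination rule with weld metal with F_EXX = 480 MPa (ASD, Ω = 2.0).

t_e = 0.707 × 14 = 9.898 mm.
R_nwl = 0.6 × 480 × 9.898 × 270 × 10⁻³ = 769.7 kN (longitudinal, 2 welds).
R_nwt = 0.6 × 480 × 9.898 × 105 × 10⁻³ = 299.3 kN (transverse, base value).
(i) R_nwl + R_nwt = 1069 kN; (ii) 0.85 R_nwl + 1.5 R_nwt = 1103 kN.
R_n = max = 1103 kN [governs: (ii)]; R_n/Ω = 551.6 kN.

R_n/Ω ≈ 552 kN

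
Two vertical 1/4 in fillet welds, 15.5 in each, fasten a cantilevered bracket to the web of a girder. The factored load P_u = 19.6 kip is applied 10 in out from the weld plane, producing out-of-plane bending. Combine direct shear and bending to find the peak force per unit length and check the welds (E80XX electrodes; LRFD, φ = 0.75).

E80XX → F_EXX = 80 ksi.
L_w = 2 × 15.5 = 31 in; section modulus (unit throat) S = 2 × L²/6 = 80.08 in².
Direct shear f_v = P/L_w = 19.6/31 = 0.6323 kip/in.
Moment M = P × e = 19.6 × 10 = 196 kip·in; bending f_b = M/S = 2.447 kip/in.
f_max = √(f_v² + f_b²) = √(0.6323² + 2.447²) = 2.528 kip/in.
φr_n = 0.75 × 0.6 × 80 × (0.707 × 0.25) = 6.363 kip/in → adequate.

f_max ≈ 2.53 kip/in; adequate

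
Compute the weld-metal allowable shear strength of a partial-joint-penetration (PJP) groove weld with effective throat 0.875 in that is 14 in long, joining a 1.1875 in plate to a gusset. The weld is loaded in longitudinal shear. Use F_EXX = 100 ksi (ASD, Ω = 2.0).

Effective throat (given) t_e = 0.875 in.
A_we = 0.875 × 14 = 12.25 in².
F_nw = 0.6 F_EXX = 60 ksi.
R_n/Ω = (60 × 12.25) / 2.0 = 367.5 kips.

R_n/Ω ≈ 368 kips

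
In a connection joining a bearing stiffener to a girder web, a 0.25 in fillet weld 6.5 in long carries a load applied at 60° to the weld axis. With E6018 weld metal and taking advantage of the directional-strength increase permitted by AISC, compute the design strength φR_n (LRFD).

φR_n ≈ 43.5 kips

E60XX → F_EXX = 60 ksi.
t_e = 0.707 × 0.25 = 0.1767 in; A_we = 0.1767 × 6.5 = 1.149 in².
Directional factor: 1.0 + 0.5 sin^1.5(60°) = 1.403.
F_nw = 0.6 × 60 × 1.403 = 50.51 ksi.
φR_n = 0.75 × 50.51 × 1.149 = 43.52 kips.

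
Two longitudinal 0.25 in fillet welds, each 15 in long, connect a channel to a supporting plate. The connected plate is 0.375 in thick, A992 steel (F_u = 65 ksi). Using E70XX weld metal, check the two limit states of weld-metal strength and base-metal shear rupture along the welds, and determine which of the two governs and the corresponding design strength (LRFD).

φR_n ≈ 167 kips (weld metal governs)

E70XX → F_EXX = 70 ksi.
t_e = 0.707 × 0.25 = 0.1767 in; L = 30 in.
Weld metal: φR_n = 0.75 × 0.6 × 70 × 0.1767 × 30 = 167 kips.
Base metal (shear rupture): φR_n = 0.75 × 0.6 × 65 × 0.375 × 30 = 329.1 kips.
Governing: weld metal.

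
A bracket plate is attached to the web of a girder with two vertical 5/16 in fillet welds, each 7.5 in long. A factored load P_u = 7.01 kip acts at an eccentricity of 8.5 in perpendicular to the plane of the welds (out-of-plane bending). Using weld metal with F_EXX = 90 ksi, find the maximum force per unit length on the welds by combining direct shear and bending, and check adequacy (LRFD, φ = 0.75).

L_w = 2 × 7.5 = 15 in; section modulus (unit throat) S = 2 × L²/6 = 18.75 in².
Direct shear f_v = P/L_w = 7.01/15 = 0.4673 kip/in.
Moment M = P × e = 7.01 × 8.5 = 59.585 kip·in; bending f_b = M/S = 3.178 kip/in.
f_max = √(f_v² + f_b²) = √(0.4673² + 3.178²) = 3.212 kip/in.
φr_n = 0.75 × 0.6 × 90 × (0.707 × 0.3125) = 8.948 kip/in → adequate.

f_max ≈ 3.21 kip/in; adequate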